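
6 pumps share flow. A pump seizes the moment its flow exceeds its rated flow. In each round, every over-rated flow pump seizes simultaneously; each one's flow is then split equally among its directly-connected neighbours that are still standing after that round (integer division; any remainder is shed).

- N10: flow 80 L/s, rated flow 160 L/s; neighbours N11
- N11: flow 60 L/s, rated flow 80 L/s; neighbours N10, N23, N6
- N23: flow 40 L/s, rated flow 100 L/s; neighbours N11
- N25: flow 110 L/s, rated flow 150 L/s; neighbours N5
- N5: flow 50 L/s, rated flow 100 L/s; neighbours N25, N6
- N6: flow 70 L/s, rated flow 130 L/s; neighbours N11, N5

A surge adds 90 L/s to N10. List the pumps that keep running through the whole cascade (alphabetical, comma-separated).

Round 1 — N10 at 170 > 160. N10 seizes.
  N10 sheds 170 L/s to N11: 170 each.
    N11: 60+170 = 230 > 80
Round 2 — N11 seizes.
  N11 sheds 230 L/s to N23, N6: 115 each.
    N23: 40+115 = 155 > 100
    N6: 70+115 = 185 > 130
Round 3 — N23, N6 seize.
  N23 sheds 155 L/s: no online neighbours, lost.
  N6 sheds 185 L/s to N5: 185 each.
    N5: 50+185 = 235 > 100
Round 4 — N5 seizes.
  N5 sheds 235 L/s to N25: 235 each.
    N25: 110+235 = 345 > 150
Round 5 — N25 seizes.
  N25 sheds 345 L/s: no online neighbours, lost.
No further seizures.

none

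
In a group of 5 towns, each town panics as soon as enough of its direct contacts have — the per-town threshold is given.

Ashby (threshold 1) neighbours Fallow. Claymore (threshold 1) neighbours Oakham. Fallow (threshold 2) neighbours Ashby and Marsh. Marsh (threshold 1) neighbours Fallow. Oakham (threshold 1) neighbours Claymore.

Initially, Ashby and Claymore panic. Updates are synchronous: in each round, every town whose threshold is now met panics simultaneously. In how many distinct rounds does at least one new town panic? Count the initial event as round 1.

2

Round 1 — Ashby, Claymore panic (initial).
Round 2 — checking thresholds:
  Fallow: 1 of 2 neighbours < 2, below threshold.
  Oakham: 1 of 1 neighbours ≥ 1, panics.
Round 3 — no new panics; cascade stops.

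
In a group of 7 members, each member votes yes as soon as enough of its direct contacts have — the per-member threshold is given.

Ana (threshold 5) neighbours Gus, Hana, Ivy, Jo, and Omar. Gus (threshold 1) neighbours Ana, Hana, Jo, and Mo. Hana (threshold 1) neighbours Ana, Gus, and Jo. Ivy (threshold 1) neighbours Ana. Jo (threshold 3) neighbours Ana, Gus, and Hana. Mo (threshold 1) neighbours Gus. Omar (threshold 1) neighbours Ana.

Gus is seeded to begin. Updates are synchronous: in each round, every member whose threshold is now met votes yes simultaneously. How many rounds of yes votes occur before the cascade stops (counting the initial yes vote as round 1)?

Round 1 — Gus votes yes (initial).
Round 2 — checking thresholds:
  Ana: 1 of 5 neighbours < 5, below threshold.
  Hana: 1 of 3 neighbours ≥ 1, votes yes.
  Jo: 1 of 3 neighbours < 3, below threshold.
  Mo: 1 of 1 neighbours ≥ 1, votes yes.
Round 3 — no new yes votes; cascade stops.

2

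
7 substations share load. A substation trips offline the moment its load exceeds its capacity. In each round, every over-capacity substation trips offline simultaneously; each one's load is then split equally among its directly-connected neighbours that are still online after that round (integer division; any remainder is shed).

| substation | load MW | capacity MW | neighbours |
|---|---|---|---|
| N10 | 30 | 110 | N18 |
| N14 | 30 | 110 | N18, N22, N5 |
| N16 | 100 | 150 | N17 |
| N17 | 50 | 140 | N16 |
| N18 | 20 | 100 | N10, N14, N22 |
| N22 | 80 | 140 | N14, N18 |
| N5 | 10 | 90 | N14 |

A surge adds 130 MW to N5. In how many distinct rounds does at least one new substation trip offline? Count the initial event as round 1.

4

Round 1 — N5 at 140 > 90. N5 trips offline.
  N5 sheds 140 MW to N14: 140 each.
    N14: 30+140 = 170 > 110
Round 2 — N14 trips offline.
  N14 sheds 170 MW to N18, N22: 85 each.
    N18: 20+85 = 105 > 100
    N22: 80+85 = 165 > 140
Round 3 — N18, N22 trip offline.
  N18 sheds 105 MW to N10: 105 each.
    N10: 30+105 = 135 > 110
  N22 sheds 165 MW: no online neighbours, lost.
Round 4 — N10 trips offline.
  N10 sheds 135 MW: no online neighbours, lost.
No further trips.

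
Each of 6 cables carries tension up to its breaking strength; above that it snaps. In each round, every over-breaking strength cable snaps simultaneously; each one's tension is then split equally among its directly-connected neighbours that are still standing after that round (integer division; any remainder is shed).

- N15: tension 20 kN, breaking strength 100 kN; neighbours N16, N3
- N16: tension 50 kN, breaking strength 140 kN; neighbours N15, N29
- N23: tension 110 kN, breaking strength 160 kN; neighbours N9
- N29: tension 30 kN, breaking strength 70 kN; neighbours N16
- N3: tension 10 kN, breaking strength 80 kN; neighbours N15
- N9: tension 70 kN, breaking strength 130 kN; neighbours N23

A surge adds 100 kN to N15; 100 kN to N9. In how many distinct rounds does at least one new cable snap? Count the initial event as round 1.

2

Round 1 — N15 at 120 > 100; N9 at 170 > 130. N15, N9 snap.
  N15 sheds 120 kN to N16, N3: 60 each.
    N16: 50+60 = 110 ≤ 140
    N3: 10+60 = 70 ≤ 80
  N9 sheds 170 kN to N23: 170 each.
    N23: 110+170 = 280 > 160
Round 2 — N23 snaps.
  N23 sheds 280 kN: no online neighbours, lost.
No further breaks.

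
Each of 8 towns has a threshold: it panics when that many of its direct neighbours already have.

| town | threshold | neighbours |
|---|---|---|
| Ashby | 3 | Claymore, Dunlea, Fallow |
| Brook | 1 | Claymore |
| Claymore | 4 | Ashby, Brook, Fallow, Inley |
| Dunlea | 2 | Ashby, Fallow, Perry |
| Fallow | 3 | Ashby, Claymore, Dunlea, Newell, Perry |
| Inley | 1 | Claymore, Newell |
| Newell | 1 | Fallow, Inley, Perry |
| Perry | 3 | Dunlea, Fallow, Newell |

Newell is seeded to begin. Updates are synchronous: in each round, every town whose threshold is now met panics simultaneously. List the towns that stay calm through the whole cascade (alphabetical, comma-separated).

Round 1 — Newell panics (initial).
Round 2 — checking thresholds:
  Fallow: 1 of 5 neighbours < 3, holds.
  Inley: 1 of 2 neighbours ≥ 1, panics.
  Perry: 1 of 3 neighbours < 3, holds.
Round 3 — no new panics; cascade stops.

Ashby, Brook, Claymore, Dunlea, Fallow, Perry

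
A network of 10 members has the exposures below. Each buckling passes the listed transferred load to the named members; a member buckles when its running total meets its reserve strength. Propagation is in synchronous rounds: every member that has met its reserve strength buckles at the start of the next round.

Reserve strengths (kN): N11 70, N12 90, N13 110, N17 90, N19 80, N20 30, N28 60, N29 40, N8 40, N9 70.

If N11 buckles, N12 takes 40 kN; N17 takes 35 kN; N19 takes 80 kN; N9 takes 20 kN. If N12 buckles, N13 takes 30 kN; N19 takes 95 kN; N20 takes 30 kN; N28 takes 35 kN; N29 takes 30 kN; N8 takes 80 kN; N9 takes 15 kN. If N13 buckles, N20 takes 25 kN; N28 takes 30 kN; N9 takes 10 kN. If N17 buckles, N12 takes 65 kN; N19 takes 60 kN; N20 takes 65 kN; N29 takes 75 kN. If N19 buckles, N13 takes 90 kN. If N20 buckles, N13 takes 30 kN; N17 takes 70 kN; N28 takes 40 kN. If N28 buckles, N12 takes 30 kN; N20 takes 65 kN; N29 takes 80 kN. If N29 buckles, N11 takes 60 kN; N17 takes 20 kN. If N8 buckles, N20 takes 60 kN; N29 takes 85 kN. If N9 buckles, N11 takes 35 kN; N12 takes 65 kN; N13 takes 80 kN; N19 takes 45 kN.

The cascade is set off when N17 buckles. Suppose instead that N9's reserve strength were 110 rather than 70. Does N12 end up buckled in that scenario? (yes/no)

With N9's reserve strength at 110:
Round 1 — N17 buckles (initial).
  N12: +65 → 65 < 90
  N19: +60 → 60 < 80
  N20: +65 → 65 ≥ 30
  N29: +75 → 75 ≥ 40
Round 2 — N20, N29 buckle.
  N11: +60 → 60 < 70
  N13: +30 → 30 < 110
  N28: +40 → 40 < 60
No further bucklings.

no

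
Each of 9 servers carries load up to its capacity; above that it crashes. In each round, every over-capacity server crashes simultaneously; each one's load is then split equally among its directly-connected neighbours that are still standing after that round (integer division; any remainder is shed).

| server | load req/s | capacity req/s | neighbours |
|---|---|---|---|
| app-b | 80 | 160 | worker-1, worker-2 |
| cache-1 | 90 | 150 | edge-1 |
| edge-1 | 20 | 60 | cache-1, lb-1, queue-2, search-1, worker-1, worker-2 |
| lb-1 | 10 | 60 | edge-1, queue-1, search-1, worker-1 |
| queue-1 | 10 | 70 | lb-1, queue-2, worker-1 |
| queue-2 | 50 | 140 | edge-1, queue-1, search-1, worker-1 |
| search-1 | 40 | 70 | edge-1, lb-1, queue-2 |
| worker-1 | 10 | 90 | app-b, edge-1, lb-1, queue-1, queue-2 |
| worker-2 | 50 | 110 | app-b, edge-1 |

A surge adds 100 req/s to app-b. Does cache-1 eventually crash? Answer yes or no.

Round 1 — app-b at 180 > 160. app-b crashes.
  app-b sheds 180 req/s to worker-1, worker-2: 90 each.
    worker-1: 10+90 = 100 > 90
    worker-2: 50+90 = 140 > 110
Round 2 — worker-1, worker-2 crash.
  worker-1 sheds 100 req/s to edge-1, lb-1, queue-1, queue-2: 25 each.
    edge-1: 20+25 = 45 ≤ 60
    lb-1: 10+25 = 35 ≤ 60
    queue-1: 10+25 = 35 ≤ 70
    queue-2: 50+25 = 75 ≤ 140
  worker-2 sheds 140 req/s to edge-1: 140 each.
    edge-1: 45+140 = 185 > 60
Round 3 — edge-1 crashes.
  edge-1 sheds 185 req/s to cache-1, lb-1, queue-2, search-1: 46 each (1 lost).
    cache-1: 90+46 = 136 ≤ 150
    lb-1: 35+46 = 81 > 60
    queue-2: 75+46 = 121 ≤ 140
    search-1: 40+46 = 86 > 70
Round 4 — lb-1, search-1 crash.
  lb-1 sheds 81 req/s to queue-1: 81 each.
    queue-1: 35+81 = 116 > 70
  search-1 sheds 86 req/s to queue-2: 86 each.
    queue-2: 121+86 = 207 > 140
Round 5 — queue-1, queue-2 crash.
  queue-1 sheds 116 req/s: no online neighbours, lost.
  queue-2 sheds 207 req/s: no online neighbours, lost.
No further crashes.

no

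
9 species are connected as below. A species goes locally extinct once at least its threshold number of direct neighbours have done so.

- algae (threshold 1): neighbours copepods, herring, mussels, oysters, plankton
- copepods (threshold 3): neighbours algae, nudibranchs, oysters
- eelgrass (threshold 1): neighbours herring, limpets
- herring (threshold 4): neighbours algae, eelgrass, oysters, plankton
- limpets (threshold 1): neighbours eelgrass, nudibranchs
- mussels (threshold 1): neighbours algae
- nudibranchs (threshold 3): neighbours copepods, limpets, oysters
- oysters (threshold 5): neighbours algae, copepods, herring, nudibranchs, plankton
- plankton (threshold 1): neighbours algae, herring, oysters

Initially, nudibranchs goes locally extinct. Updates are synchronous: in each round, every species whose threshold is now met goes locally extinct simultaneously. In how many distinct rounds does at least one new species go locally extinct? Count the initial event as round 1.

Round 1 — nudibranchs goes locally extinct (initial).
Round 2 — checking thresholds:
  copepods: 1 of 3 neighbours < 3, holds.
  limpets: 1 of 2 neighbours ≥ 1, goes locally extinct.
  oysters: 1 of 5 neighbours < 5, holds.
Round 3 — checking thresholds:
  copepods: 1 of 3 neighbours < 3, holds.
  eelgrass: 1 of 2 neighbours ≥ 1, goes locally extinct.
  oysters: 1 of 5 neighbours < 5, holds.
Round 4 — no new extinctions; cascade stops.

3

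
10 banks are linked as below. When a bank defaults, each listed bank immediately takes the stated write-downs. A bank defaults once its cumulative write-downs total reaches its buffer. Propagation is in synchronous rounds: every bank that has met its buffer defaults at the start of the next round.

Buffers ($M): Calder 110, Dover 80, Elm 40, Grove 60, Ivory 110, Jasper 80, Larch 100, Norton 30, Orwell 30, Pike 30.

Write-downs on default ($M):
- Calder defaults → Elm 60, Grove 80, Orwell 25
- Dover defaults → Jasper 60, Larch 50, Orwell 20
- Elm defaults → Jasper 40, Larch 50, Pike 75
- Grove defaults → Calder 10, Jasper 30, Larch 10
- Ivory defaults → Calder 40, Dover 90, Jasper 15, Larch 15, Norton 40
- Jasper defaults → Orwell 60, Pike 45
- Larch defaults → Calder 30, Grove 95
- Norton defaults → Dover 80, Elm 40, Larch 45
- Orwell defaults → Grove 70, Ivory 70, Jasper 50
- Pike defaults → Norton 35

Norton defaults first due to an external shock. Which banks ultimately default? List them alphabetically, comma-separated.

Round 1 — Norton defaults (initial).
  Dover: +80 → 80 ≥ 80
  Elm: +40 → 40 ≥ 40
  Larch: +45 → 45 < 100
Round 2 — Dover, Elm default.
  Jasper: +60+40 → 100 ≥ 80
  Larch: +50+50 → 145 ≥ 100
  Orwell: +20 → 20 < 30
  Pike: +75 → 75 ≥ 30
Round 3 — Jasper, Larch, Pike default.
  Calder: +30 → 30 < 110
  Grove: +95 → 95 ≥ 60
  Orwell: +60 → 80 ≥ 30
Round 4 — Grove, Orwell default.
  Calder: +10 → 40 < 110
  Ivory: +70 → 70 < 110
No further defaults.

Dover, Elm, Grove, Jasper, Larch, Norton, Orwell, Pike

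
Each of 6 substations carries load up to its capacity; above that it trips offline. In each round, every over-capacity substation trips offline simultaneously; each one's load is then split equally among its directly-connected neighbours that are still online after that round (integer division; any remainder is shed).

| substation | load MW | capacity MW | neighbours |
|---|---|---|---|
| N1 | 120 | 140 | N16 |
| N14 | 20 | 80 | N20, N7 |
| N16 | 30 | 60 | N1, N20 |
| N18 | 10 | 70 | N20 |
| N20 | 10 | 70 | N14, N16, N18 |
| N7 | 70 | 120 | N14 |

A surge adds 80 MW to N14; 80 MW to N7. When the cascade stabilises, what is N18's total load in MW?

65

Round 1 — N14 at 100 > 80; N7 at 150 > 120. N14, N7 trip offline.
  N14 sheds 100 MW to N20: 100 each.
    N20: 10+100 = 110 > 70
  N7 sheds 150 MW: no online neighbours, lost.
Round 2 — N20 trips offline.
  N20 sheds 110 MW to N16, N18: 55 each.
    N16: 30+55 = 85 > 60
    N18: 10+55 = 65 ≤ 70
Round 3 — N16 trips offline.
  N16 sheds 85 MW to N1: 85 each.
    N1: 120+85 = 205 > 140
Round 4 — N1 trips offline.
  N1 sheds 205 MW: no online neighbours, lost.
No further trips.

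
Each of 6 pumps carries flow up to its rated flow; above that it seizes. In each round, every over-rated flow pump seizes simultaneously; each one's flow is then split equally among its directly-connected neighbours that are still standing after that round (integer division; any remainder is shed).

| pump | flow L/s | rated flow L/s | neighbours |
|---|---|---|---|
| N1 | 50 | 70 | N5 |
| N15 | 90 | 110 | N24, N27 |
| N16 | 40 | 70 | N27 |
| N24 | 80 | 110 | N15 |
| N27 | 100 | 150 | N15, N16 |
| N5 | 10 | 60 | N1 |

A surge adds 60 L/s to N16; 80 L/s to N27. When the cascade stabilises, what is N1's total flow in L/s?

50

Round 1 — N16 at 100 > 70; N27 at 180 > 150. N16, N27 seize.
  N16 sheds 100 L/s: no online neighbours, lost.
  N27 sheds 180 L/s to N15: 180 each.
    N15: 90+180 = 270 > 110
Round 2 — N15 seizes.
  N15 sheds 270 L/s to N24: 270 each.
    N24: 80+270 = 350 > 110
Round 3 — N24 seizes.
  N24 sheds 350 L/s: no online neighbours, lost.
No further seizures.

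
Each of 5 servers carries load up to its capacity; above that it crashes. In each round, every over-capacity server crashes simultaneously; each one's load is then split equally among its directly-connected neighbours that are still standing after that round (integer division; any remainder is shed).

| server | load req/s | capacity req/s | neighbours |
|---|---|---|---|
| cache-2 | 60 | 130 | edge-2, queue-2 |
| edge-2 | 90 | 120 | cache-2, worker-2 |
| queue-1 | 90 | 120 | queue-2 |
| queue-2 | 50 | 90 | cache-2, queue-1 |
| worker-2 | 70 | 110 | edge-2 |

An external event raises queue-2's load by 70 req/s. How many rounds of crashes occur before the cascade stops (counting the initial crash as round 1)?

2

Round 1 — queue-2 at 120 > 90. queue-2 crashes.
  queue-2 sheds 120 req/s to cache-2, queue-1: 60 each.
    cache-2: 60+60 = 120 ≤ 130
    queue-1: 90+60 = 150 > 120
Round 2 — queue-1 crashes.
  queue-1 sheds 150 req/s: no online neighbours, lost.
No further crashes.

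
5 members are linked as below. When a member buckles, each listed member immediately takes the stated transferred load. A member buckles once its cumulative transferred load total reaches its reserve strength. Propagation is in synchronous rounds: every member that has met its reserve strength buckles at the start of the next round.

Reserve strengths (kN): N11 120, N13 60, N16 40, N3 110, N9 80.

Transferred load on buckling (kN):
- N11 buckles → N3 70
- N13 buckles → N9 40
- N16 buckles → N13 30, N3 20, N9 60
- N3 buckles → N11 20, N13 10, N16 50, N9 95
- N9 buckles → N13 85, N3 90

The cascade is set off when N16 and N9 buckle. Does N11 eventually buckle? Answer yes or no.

no

Round 1 — N16, N9 buckle (initial).
  N13: +30+85 → 115 ≥ 60
  N3: +20+90 → 110 ≥ 110
Round 2 — N13, N3 buckle.
  N11: +20 → 20 < 120
No further bucklings.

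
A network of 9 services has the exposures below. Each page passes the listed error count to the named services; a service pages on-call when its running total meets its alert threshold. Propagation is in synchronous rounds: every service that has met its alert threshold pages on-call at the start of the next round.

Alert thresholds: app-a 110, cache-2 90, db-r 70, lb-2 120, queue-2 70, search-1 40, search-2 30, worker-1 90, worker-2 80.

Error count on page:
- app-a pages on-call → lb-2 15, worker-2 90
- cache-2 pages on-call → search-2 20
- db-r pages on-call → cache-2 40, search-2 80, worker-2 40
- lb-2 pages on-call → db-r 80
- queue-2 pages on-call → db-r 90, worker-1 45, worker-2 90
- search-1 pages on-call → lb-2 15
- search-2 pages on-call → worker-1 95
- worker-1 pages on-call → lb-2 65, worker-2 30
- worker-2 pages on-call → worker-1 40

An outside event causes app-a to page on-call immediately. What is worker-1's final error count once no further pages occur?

40

Round 1 — app-a pages on-call (initial).
  lb-2: +15 → 15 < 120
  worker-2: +90 → 90 ≥ 80
Round 2 — worker-2 pages on-call.
  worker-1: +40 → 40 < 90
No further pages.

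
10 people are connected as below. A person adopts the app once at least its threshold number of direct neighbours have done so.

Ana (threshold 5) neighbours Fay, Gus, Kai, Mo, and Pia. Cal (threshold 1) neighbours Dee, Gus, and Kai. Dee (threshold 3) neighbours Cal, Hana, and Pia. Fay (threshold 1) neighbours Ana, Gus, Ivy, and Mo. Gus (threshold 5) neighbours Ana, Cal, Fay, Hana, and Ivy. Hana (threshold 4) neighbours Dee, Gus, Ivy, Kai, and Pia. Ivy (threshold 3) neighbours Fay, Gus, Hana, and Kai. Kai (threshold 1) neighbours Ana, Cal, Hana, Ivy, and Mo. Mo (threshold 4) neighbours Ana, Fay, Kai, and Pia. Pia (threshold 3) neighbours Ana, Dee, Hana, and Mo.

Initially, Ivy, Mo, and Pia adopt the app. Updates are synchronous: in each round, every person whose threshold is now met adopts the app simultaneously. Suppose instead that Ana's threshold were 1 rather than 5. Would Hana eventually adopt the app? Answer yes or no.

no

With Ana's threshold at 1:
Round 1 — Ivy, Mo, Pia adopt the app (initial).
Round 2 — checking thresholds:
  Ana: 2 of 5 neighbours ≥ 1, adopts the app.
  Dee: 1 of 3 neighbours < 3, holds.
  Fay: 2 of 4 neighbours ≥ 1, adopts the app.
  Gus: 1 of 5 neighbours < 5, holds.
  Hana: 2 of 5 neighbours < 4, holds.
  Kai: 2 of 5 neighbours ≥ 1, adopts the app.
Round 3 — checking thresholds:
  Cal: 1 of 3 neighbours ≥ 1, adopts the app.
  Dee: 1 of 3 neighbours < 3, holds.
  Gus: 3 of 5 neighbours < 5, holds.
  Hana: 3 of 5 neighbours < 4, holds.
Round 4 — no new adoptions; cascade stops.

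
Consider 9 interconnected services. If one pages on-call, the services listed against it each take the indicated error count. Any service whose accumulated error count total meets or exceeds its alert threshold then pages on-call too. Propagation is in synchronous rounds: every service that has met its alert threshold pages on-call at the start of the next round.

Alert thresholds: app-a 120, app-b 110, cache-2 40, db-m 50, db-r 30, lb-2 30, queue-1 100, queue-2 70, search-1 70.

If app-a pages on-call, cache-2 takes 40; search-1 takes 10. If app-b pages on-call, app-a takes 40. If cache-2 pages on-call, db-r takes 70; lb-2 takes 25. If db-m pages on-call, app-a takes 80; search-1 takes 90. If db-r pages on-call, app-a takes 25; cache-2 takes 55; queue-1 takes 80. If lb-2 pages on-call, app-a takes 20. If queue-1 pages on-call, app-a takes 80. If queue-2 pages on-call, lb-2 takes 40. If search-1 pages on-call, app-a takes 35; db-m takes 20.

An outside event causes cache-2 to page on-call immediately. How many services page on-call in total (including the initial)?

2

Round 1 — cache-2 pages on-call (initial).
  db-r: +70 → 70 ≥ 30
  lb-2: +25 → 25 < 30
Round 2 — db-r pages on-call.
  app-a: +25 → 25 < 120
  queue-1: +80 → 80 < 100
No further pages.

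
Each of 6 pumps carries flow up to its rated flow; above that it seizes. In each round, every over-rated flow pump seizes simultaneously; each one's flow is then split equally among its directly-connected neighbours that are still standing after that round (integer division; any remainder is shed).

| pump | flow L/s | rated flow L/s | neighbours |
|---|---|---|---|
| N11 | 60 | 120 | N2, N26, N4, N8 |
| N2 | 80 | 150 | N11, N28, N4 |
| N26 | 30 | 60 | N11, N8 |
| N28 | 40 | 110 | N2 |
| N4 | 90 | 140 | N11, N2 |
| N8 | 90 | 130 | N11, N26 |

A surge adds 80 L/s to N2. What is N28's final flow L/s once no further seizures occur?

Round 1 — N2 at 160 > 150. N2 seizes.
  N2 sheds 160 L/s to N11, N28, N4: 53 each (1 lost).
    N11: 60+53 = 113 ≤ 120
    N28: 40+53 = 93 ≤ 110
    N4: 90+53 = 143 > 140
Round 2 — N4 seizes.
  N4 sheds 143 L/s to N11: 143 each.
    N11: 113+143 = 256 > 120
Round 3 — N11 seizes.
  N11 sheds 256 L/s to N26, N8: 128 each.
    N26: 30+128 = 158 > 60
    N8: 90+128 = 218 > 130
Round 4 — N26, N8 seize.
  N26 sheds 158 L/s: no online neighbours, lost.
  N8 sheds 218 L/s: no online neighbours, lost.
No further seizures.

93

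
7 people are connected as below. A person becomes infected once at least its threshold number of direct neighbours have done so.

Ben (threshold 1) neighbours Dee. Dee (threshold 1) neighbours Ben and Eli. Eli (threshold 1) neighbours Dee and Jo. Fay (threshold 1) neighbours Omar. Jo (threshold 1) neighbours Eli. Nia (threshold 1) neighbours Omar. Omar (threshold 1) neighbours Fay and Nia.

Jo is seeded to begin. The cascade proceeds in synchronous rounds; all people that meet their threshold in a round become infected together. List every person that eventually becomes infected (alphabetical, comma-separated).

Round 1 — Jo becomes infected (initial).
Round 2 — checking thresholds:
  Eli: 1 of 2 neighbours ≥ 1, becomes infected.
Round 3 — checking thresholds:
  Dee: 1 of 2 neighbours ≥ 1, becomes infected.
Round 4 — checking thresholds:
  Ben: 1 of 1 neighbours ≥ 1, becomes infected.
Round 5 — no new infections; cascade stops.

Ben, Dee, Eli, Jo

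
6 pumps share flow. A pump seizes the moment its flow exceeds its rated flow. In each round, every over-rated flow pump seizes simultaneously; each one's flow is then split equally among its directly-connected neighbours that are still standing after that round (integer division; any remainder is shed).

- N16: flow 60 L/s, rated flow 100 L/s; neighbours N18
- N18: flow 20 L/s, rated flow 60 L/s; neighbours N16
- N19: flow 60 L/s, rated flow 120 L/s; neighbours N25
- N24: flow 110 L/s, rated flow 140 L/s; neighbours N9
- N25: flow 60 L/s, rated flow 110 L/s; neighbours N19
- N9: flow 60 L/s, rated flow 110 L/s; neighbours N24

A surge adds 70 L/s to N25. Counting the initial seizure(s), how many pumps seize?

2

Round 1 — N25 at 130 > 110. N25 seizes.
  N25 sheds 130 L/s to N19: 130 each.
    N19: 60+130 = 190 > 120
Round 2 — N19 seizes.
  N19 sheds 190 L/s: no online neighbours, lost.
No further seizures.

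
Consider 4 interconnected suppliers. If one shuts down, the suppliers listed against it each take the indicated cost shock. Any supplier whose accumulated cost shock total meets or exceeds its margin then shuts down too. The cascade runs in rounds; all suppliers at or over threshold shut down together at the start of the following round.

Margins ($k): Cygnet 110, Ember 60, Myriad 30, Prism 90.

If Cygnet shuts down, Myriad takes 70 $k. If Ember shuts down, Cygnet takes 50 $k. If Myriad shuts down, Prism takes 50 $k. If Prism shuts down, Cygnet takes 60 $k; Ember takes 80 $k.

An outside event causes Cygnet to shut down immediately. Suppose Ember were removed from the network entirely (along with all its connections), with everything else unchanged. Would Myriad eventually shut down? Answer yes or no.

yes

With Ember removed:
Round 1 — Cygnet shuts down (initial).
  Myriad: +70 → 70 ≥ 30
Round 2 — Myriad shuts down.
  Prism: +50 → 50 < 90
No further shutdowns.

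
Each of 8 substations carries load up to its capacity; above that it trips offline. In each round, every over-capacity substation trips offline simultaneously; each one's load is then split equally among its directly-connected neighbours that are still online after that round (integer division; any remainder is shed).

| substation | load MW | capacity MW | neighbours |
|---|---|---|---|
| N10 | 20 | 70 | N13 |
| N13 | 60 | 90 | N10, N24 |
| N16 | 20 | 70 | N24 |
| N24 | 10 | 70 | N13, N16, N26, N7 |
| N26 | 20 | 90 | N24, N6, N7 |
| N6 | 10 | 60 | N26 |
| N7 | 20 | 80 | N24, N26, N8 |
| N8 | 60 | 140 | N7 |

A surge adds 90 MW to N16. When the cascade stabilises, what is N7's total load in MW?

60

Round 1 — N16 at 110 > 70. N16 trips offline.
  N16 sheds 110 MW to N24: 110 each.
    N24: 10+110 = 120 > 70
Round 2 — N24 trips offline.
  N24 sheds 120 MW to N13, N26, N7: 40 each.
    N13: 60+40 = 100 > 90
    N26: 20+40 = 60 ≤ 90
    N7: 20+40 = 60 ≤ 80
Round 3 — N13 trips offline.
  N13 sheds 100 MW to N10: 100 each.
    N10: 20+100 = 120 > 70
Round 4 — N10 trips offline.
  N10 sheds 120 MW: no online neighbours, lost.
No further trips.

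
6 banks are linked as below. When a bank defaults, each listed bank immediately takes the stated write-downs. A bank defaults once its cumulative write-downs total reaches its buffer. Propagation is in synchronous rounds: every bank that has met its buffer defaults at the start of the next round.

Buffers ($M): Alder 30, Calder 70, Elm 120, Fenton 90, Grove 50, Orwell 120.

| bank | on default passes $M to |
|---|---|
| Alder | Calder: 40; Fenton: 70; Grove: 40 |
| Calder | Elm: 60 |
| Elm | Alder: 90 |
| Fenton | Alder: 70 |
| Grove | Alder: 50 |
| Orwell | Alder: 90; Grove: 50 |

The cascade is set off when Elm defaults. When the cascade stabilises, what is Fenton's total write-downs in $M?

70

Round 1 — Elm defaults (initial).
  Alder: +90 → 90 ≥ 30
Round 2 — Alder defaults.
  Calder: +40 → 40 < 70
  Fenton: +70 → 70 < 90
  Grove: +40 → 40 < 50
No further defaults.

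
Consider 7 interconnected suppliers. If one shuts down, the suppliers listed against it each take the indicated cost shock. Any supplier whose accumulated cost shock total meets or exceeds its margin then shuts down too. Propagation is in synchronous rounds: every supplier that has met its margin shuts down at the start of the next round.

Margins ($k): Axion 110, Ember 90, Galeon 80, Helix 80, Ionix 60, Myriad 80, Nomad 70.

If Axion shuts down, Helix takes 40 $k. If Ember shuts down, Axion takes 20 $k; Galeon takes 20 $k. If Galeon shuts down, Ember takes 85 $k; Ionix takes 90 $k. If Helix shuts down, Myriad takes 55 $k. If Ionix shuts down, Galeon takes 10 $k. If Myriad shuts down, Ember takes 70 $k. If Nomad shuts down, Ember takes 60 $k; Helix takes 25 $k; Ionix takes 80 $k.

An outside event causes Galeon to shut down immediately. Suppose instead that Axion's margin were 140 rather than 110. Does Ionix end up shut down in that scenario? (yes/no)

yes

With Axion's margin at 140:
Round 1 — Galeon shuts down (initial).
  Ember: +85 → 85 < 90
  Ionix: +90 → 90 ≥ 60
Round 2 — Ionix shuts down.
No further shutdowns.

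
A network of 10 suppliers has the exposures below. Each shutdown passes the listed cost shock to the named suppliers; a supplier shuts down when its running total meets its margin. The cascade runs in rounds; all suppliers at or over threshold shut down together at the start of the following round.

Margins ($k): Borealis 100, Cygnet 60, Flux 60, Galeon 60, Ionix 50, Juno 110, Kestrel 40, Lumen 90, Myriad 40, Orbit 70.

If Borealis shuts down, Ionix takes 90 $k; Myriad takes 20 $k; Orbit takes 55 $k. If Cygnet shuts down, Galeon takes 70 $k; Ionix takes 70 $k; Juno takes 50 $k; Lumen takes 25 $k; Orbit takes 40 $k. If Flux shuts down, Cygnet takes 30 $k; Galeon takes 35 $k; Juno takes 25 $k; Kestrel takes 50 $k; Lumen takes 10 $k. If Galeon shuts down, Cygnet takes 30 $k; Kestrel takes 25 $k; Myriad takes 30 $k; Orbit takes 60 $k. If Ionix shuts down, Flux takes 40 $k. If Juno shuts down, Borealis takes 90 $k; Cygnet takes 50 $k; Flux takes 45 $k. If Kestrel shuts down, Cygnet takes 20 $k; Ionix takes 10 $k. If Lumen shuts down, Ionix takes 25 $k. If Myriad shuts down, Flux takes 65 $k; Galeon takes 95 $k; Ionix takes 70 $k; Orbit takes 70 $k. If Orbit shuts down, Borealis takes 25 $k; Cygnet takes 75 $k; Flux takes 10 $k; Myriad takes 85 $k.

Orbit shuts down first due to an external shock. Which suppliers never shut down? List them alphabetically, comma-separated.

Borealis, Juno, Lumen

Round 1 — Orbit shuts down (initial).
  Borealis: +25 → 25 < 100
  Cygnet: +75 → 75 ≥ 60
  Flux: +10 → 10 < 60
  Myriad: +85 → 85 ≥ 40
Round 2 — Cygnet, Myriad shut down.
  Flux: +65 → 75 ≥ 60
  Galeon: +70+95 → 165 ≥ 60
  Ionix: +70+70 → 140 ≥ 50
  Juno: +50 → 50 < 110
  Lumen: +25 → 25 < 90
Round 3 — Flux, Galeon, Ionix shut down.
  Juno: +25 → 75 < 110
  Kestrel: +50+25 → 75 ≥ 40
  Lumen: +10 → 35 < 90
Round 4 — Kestrel shuts down.
No further shutdowns.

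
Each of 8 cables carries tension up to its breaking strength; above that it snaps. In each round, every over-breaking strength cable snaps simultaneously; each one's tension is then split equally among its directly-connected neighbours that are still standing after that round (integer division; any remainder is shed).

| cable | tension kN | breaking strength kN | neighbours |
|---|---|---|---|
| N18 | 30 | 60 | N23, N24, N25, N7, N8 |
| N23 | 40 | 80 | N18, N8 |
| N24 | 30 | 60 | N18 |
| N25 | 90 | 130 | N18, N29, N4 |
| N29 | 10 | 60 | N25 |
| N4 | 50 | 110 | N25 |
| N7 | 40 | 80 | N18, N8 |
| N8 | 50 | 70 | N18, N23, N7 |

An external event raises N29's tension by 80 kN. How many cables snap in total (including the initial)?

7

Round 1 — N29 at 90 > 60. N29 snaps.
  N29 sheds 90 kN to N25: 90 each.
    N25: 90+90 = 180 > 130
Round 2 — N25 snaps.
  N25 sheds 180 kN to N18, N4: 90 each.
    N18: 30+90 = 120 > 60
    N4: 50+90 = 140 > 110
Round 3 — N18, N4 snap.
  N18 sheds 120 kN to N23, N24, N7, N8: 30 each.
    N23: 40+30 = 70 ≤ 80
    N24: 30+30 = 60 ≤ 60
    N7: 40+30 = 70 ≤ 80
    N8: 50+30 = 80 > 70
  N4 sheds 140 kN: no online neighbours, lost.
Round 4 — N8 snaps.
  N8 sheds 80 kN to N23, N7: 40 each.
    N23: 70+40 = 110 > 80
    N7: 70+40 = 110 > 80
Round 5 — N23, N7 snap.
  N23 sheds 110 kN: no online neighbours, lost.
  N7 sheds 110 kN: no online neighbours, lost.
No further breaks.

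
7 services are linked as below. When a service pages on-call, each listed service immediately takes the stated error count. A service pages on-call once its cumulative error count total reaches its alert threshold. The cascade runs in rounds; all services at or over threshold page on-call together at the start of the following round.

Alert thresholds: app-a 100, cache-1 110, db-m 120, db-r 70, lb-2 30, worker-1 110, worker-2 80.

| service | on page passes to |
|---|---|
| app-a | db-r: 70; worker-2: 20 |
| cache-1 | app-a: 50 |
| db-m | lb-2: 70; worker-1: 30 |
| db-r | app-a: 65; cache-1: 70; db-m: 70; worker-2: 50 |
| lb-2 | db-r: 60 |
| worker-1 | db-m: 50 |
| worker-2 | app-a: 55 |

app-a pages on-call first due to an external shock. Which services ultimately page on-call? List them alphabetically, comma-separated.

app-a, db-r

Round 1 — app-a pages on-call (initial).
  db-r: +70 → 70 ≥ 70
  worker-2: +20 → 20 < 80
Round 2 — db-r pages on-call.
  cache-1: +70 → 70 < 110
  db-m: +70 → 70 < 120
  worker-2: +50 → 70 < 80
No further pages.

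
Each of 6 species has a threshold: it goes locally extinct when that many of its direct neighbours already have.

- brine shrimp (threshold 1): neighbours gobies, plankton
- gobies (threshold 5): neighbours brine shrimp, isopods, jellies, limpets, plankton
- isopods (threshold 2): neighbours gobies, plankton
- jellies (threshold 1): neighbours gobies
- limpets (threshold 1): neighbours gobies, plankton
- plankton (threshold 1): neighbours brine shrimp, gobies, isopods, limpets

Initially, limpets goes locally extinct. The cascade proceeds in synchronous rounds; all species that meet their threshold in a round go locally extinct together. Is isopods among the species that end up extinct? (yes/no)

Round 1 — limpets goes locally extinct (initial).
Round 2 — checking thresholds:
  gobies: 1 of 5 neighbours < 5, not yet.
  plankton: 1 of 4 neighbours ≥ 1, goes locally extinct.
Round 3 — checking thresholds:
  brine shrimp: 1 of 2 neighbours ≥ 1, goes locally extinct.
  gobies: 2 of 5 neighbours < 5, not yet.
  isopods: 1 of 2 neighbours < 2, not yet.
Round 4 — no new extinctions; cascade stops.

no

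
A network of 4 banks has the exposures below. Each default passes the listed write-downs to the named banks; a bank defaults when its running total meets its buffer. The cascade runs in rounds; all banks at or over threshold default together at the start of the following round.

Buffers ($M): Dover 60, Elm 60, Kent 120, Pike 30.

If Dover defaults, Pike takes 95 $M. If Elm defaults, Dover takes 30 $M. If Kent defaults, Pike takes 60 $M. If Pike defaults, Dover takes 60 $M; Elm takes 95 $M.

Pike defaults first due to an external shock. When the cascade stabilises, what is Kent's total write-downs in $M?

0

Round 1 — Pike defaults (initial).
  Dover: +60 → 60 ≥ 60
  Elm: +95 → 95 ≥ 60
Round 2 — Dover, Elm default.
No further defaults.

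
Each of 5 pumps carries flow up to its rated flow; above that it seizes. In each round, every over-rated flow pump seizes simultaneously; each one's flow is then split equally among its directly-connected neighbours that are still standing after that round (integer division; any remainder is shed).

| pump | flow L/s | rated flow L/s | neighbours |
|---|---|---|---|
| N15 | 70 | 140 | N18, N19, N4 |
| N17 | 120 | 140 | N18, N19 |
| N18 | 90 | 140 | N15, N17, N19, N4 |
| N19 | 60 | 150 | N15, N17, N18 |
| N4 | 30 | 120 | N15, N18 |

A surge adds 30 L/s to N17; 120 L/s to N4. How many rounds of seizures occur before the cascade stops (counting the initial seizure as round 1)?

3

Round 1 — N17 at 150 > 140; N4 at 150 > 120. N17, N4 seize.
  N17 sheds 150 L/s to N18, N19: 75 each.
    N18: 90+75 = 165 > 140
    N19: 60+75 = 135 ≤ 150
  N4 sheds 150 L/s to N15, N18: 75 each.
    N15: 70+75 = 145 > 140
    N18: 165+75 = 240 > 140
Round 2 — N15, N18 seize.
  N15 sheds 145 L/s to N19: 145 each.
    N19: 135+145 = 280 > 150
  N18 sheds 240 L/s to N19: 240 each.
    N19: 280+240 = 520 > 150
Round 3 — N19 seizes.
  N19 sheds 520 L/s: no online neighbours, lost.
No further seizures.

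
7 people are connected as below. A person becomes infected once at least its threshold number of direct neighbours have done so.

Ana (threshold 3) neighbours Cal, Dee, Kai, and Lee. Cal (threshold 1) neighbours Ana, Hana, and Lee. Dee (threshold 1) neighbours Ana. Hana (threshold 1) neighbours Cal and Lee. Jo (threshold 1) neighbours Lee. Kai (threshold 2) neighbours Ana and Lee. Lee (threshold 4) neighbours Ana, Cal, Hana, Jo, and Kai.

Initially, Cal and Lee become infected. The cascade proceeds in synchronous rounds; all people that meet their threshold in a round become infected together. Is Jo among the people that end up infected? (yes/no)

yes

Round 1 — Cal, Lee become infected (initial).
Round 2 — checking thresholds:
  Ana: 2 of 4 neighbours < 3, holds.
  Hana: 2 of 2 neighbours ≥ 1, becomes infected.
  Jo: 1 of 1 neighbours ≥ 1, becomes infected.
  Kai: 1 of 2 neighbours < 2, holds.
Round 3 — no new infections; cascade stops.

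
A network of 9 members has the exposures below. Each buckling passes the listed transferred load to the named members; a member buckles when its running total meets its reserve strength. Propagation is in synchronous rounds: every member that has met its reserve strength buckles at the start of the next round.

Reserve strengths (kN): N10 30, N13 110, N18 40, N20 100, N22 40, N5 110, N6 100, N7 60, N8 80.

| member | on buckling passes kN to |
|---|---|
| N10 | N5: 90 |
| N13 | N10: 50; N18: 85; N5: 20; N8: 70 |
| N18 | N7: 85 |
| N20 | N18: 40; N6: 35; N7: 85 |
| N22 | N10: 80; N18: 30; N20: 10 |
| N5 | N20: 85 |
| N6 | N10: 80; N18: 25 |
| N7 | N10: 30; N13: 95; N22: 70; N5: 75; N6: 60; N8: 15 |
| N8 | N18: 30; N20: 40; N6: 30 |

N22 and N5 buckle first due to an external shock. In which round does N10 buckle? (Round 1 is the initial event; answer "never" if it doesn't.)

2

Round 1 — N22, N5 buckle (initial).
  N10: +80 → 80 ≥ 30
  N18: +30 → 30 < 40
  N20: +10+85 → 95 < 100
Round 2 — N10 buckles.
No further bucklings.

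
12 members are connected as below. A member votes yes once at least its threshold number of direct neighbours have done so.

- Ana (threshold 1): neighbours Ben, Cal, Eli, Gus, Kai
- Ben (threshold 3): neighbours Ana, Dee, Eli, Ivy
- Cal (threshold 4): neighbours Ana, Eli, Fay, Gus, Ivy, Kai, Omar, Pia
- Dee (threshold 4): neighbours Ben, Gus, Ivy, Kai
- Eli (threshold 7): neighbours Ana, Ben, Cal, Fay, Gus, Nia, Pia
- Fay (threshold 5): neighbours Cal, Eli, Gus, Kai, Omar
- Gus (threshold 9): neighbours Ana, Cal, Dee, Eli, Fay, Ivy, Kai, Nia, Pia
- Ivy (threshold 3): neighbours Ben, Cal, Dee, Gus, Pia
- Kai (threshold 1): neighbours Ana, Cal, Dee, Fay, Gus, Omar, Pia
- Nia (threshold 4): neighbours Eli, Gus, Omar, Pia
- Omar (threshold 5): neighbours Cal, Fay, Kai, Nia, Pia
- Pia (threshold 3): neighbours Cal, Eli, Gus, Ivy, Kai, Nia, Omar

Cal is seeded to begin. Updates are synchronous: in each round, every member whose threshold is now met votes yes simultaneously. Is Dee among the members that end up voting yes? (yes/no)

no

Round 1 — Cal votes yes (initial).
Round 2 — checking thresholds:
  Ana: 1 of 5 neighbours ≥ 1, votes yes.
  Eli: 1 of 7 neighbours < 7, not yet.
  Fay: 1 of 5 neighbours < 5, not yet.
  Gus: 1 of 9 neighbours < 9, not yet.
  Ivy: 1 of 5 neighbours < 3, not yet.
  Kai: 1 of 7 neighbours ≥ 1, votes yes.
  Omar: 1 of 5 neighbours < 5, not yet.
  Pia: 1 of 7 neighbours < 3, not yet.
Round 3 — no new yes votes; cascade stops.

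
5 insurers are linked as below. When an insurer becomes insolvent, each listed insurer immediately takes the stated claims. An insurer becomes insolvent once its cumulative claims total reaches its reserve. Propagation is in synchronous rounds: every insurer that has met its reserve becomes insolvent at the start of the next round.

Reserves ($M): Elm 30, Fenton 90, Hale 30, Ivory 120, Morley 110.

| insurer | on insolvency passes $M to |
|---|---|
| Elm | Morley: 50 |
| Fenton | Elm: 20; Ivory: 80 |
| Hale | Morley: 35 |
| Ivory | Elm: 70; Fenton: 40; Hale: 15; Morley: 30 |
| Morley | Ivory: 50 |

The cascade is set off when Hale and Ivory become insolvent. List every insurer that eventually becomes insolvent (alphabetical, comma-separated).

Elm, Hale, Ivory, Morley

Round 1 — Hale, Ivory become insolvent (initial).
  Elm: +70 → 70 ≥ 30
  Fenton: +40 → 40 < 90
  Morley: +35+30 → 65 < 110
Round 2 — Elm becomes insolvent.
  Morley: +50 → 115 ≥ 110
Round 3 — Morley becomes insolvent.
No further insolvencies.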